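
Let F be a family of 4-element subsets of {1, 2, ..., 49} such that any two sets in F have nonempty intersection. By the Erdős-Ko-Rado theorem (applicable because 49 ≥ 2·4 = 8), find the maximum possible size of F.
max |F| = C(48, 3) = 17296

The Erdős-Ko-Rado theorem states: for n ≥ 2k, an intersecting family of k-subsets of an n-element set has size at most C(n − 1, k − 1), with equality for 'star' families {A ⊆ [n] : |A| = k, i ∈ A} (fix an element i). For n = 49, k = 4: C(48, 3) = 17296.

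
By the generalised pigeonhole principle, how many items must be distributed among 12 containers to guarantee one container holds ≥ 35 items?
n = (35 − 1)·12 + 1 = 409

By the generalised pigeonhole principle, to guarantee some box contains ≥ r objects we need more than (r − 1) · k objects total. Threshold: n = (r − 1) · k + 1. With r = 35 and k = 12: n = 34 · 12 + 1 = 408 + 1 = 409. For n = 408 = 34 · 12, we can put exactly 34 objects in every box, avoiding 35 in any single one — so 409 is tight.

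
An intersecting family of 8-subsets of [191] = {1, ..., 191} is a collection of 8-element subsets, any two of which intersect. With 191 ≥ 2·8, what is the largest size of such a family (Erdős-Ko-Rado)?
max |F| = C(190, 7) = 1585940245560

Erdős-Ko-Rado (1961): when n ≥ 2k, max |F| = C(n−1, k−1). The bound is attained by the star {A : i ∈ A} for any fixed i ∈ [n]. Here C(191−1, 8−1) = C(190, 7) = 1585940245560.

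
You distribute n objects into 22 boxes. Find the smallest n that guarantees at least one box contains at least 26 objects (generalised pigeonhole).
n = (26 − 1)·22 + 1 = 551

By the generalised pigeonhole principle, to guarantee some box contains ≥ r objects we need more than (r − 1) · k objects total. Threshold: n = (r − 1) · k + 1. With r = 26 and k = 22: n = 25 · 22 + 1 = 550 + 1 = 551. For n = 550 = 25 · 22, we can put exactly 25 objects in every box, avoiding 26 in any single one — so 551 is tight.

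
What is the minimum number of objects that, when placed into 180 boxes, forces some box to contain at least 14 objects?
n = (14 − 1)·180 + 1 = 2341

By the generalised pigeonhole principle, to guarantee some box contains ≥ r objects we need more than (r − 1) · k objects total. Threshold: n = (r − 1) · k + 1. With r = 14 and k = 180: n = 13 · 180 + 1 = 2340 + 1 = 2341. For n = 2340 = 13 · 180, we can put exactly 13 objects in every box, avoiding 14 in any single one — so 2341 is tight.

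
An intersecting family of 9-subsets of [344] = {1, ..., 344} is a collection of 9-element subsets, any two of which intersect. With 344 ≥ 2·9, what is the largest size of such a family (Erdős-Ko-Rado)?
max |F| = C(343, 8) = 4376415781435698

Erdős-Ko-Rado (1961): when n ≥ 2k, max |F| = C(n−1, k−1). The bound is attained by the star {A : i ∈ A} for any fixed i ∈ [n]. Here C(344−1, 9−1) = C(343, 8) = 4376415781435698.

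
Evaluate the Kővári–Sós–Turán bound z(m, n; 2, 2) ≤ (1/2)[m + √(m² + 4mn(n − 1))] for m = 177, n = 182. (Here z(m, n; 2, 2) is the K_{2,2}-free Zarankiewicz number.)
z(177, 182; 2, 2) ≤ (1/2)[177 + √(177² + 4·177·182·181)] = (1/2)[177 + √23354265] = 2504.8125

Kővári–Sós–Turán: let r_1, ..., r_177 be the row sums and z = Σ r_i the total number of 1s. Each pair of columns can share at most one row with both entries 1 (else a 2×2 all-ones block appears), so Σ_i C(r_i, 2) ≤ C(182, 2) = 16471. By convexity Σ_i C(r_i, 2) ≥ 177·C(z/177, 2) = z(z − 177)/(2·177), giving z² − 177z − 177·182·181 ≤ 0 and hence z ≤ (1/2)[177 + √(31329 + 4·5830734)] = (1/2)[177 + √23354265] ≈ (1/2)(177 + 4832.6251) = 2504.8125.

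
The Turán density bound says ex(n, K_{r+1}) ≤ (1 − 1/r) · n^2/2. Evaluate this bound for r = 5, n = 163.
Turán density bound = (4/5) · 163^2/2 = 53138/5 ≈ 10627.6

Turán's theorem: ex(n, K_{r+1}) is achieved by the complete r-partite Turán graph T(n, r) with parts as balanced as possible, and is at most (1 − 1/r) · n^2/2. For r = 5, n = 163: the density bound is (4/5) · 26569/2 = 53138/5 ≈ 10627.6. The integer-valued extremum is e(T(163, 5)) = 10627, which is strictly less than the density bound 53138/5 since 5 ∤ 163 (the parts of T(163, 5) cannot all be equal).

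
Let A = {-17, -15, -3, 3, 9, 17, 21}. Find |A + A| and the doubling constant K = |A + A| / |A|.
K = |A + A| / |A| = 23/7

Enumerate A + A = {a + b : a, b ∈ A}. With |A| = 7, there are |A|^2 = 49 ordered sum pairs; collecting distinct values, A + A = {-34, -32, -30, -20, -18, -14, -12, -8, -6, 0, 2, 4, 6, 12, 14, 18, 20, 24, 26, 30, 34, 38, 42}, so |A + A| = 23. Thus K = 23/7. For comparison, the minimum possible |A + A| over all 7-element sets is 2·7 − 1 = 13 (so min K = 13/7), attained only by arithmetic progressions.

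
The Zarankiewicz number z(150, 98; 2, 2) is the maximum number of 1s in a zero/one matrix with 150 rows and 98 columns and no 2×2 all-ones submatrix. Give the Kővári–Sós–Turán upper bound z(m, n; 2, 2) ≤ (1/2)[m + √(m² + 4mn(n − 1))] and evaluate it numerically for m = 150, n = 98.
z(150, 98; 2, 2) ≤ (1/2)[150 + √(150² + 4·150·98·97)] = (1/2)[150 + √5726100] = 1271.4635

Kővári–Sós–Turán: let r_1, ..., r_150 be the row sums and z = Σ r_i the total number of 1s. Each pair of columns can share at most one row with both entries 1 (else a 2×2 all-ones block appears), so Σ_i C(r_i, 2) ≤ C(98, 2) = 4753. By convexity Σ_i C(r_i, 2) ≥ 150·C(z/150, 2) = z(z − 150)/(2·150), giving z² − 150z − 150·98·97 ≤ 0 and hence z ≤ (1/2)[150 + √(22500 + 4·1425900)] = (1/2)[150 + √5726100] ≈ (1/2)(150 + 2392.9271) = 1271.4635.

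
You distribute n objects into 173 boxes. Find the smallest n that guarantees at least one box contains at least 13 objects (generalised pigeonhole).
n = (13 − 1)·173 + 1 = 2077

By the generalised pigeonhole principle, to guarantee some box contains ≥ r objects we need more than (r − 1) · k objects total. Threshold: n = (r − 1) · k + 1. With r = 13 and k = 173: n = 12 · 173 + 1 = 2076 + 1 = 2077. For n = 2076 = 12 · 173, we can put exactly 12 objects in every box, avoiding 13 in any single one — so 2077 is tight.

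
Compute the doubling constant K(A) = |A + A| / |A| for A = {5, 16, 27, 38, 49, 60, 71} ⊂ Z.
K = |A + A| / |A| = 13/7

Enumerate A + A = {a + b : a, b ∈ A}. With |A| = 7, there are |A|^2 = 49 ordered sum pairs; collecting distinct values, A + A = {10, 21, 32, 43, 54, 65, 76, 87, 98, 109, 120, 131, 142}, so |A + A| = 13. Thus K = 13/7. Here |A + A| = 2|A| − 1 = 13, the minimum possible — so K = 13/7 is minimal, which holds iff A is an arithmetic progression.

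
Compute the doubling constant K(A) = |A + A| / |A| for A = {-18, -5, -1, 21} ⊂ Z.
K = |A + A| / |A| = 10/4 = 5/2

Enumerate A + A = {a + b : a, b ∈ A}. With |A| = 4, there are |A|^2 = 16 ordered sum pairs; collecting distinct values, A + A = {-36, -23, -19, -10, -6, -2, 3, 16, 20, 42}, so |A + A| = 10. Thus K = 10/4 = 5/2. For comparison, the minimum possible |A + A| over all 4-element sets is 2·4 − 1 = 7 (so min K = 7/4), attained only by arithmetic progressions.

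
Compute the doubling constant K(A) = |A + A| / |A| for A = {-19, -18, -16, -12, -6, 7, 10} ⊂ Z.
K = |A + A| / |A| = 25/7

Enumerate A + A = {a + b : a, b ∈ A}. With |A| = 7, there are |A|^2 = 49 ordered sum pairs; collecting distinct values, A + A = {-38, -37, -36, -35, -34, -32, -31, -30, -28, -25, -24, -22, -18, -12, -11, -9, -8, -6, -5, -2, 1, 4, 14, 17, 20}, so |A + A| = 25. Thus K = 25/7. For comparison, the minimum possible |A + A| over all 7-element sets is 2·7 − 1 = 13 (so min K = 13/7), attained only by arithmetic progressions.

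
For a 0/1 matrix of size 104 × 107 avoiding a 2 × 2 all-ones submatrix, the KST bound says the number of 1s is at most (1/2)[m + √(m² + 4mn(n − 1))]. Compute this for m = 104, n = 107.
z(104, 107; 2, 2) ≤ (1/2)[104 + √(104² + 4·104·107·106)] = (1/2)[104 + √4729088] = 1139.3233

Kővári–Sós–Turán: let r_1, ..., r_104 be the row sums and z = Σ r_i the total number of 1s. Each pair of columns can share at most one row with both entries 1 (else a 2×2 all-ones block appears), so Σ_i C(r_i, 2) ≤ C(107, 2) = 5671. By convexity Σ_i C(r_i, 2) ≥ 104·C(z/104, 2) = z(z − 104)/(2·104), giving z² − 104z − 104·107·106 ≤ 0 and hence z ≤ (1/2)[104 + √(10816 + 4·1179568)] = (1/2)[104 + √4729088] ≈ (1/2)(104 + 2174.6466) = 1139.3233.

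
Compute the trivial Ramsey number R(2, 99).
R(2, 99) = 99

R(2, k) = k for all k ≥ 2: in a 2-colouring of K_k, either some edge is red (a red K_2) or all edges are blue (a blue K_k). And K_{98} coloured all-blue has no blue K_99, so R(2, 99) > 98. Hence R(2, 99) = 99.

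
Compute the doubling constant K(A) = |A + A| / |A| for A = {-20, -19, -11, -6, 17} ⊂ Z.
K = |A + A| / |A| = 15/5 = 3

Enumerate A + A = {a + b : a, b ∈ A}. With |A| = 5, there are |A|^2 = 25 ordered sum pairs; collecting distinct values, A + A = {-40, -39, -38, -31, -30, -26, -25, -22, -17, -12, -3, -2, 6, 11, 34}, so |A + A| = 15. Thus K = 15/5 = 3. For comparison, the minimum possible |A + A| over all 5-element sets is 2·5 − 1 = 9 (so min K = 9/5), attained only by arithmetic progressions.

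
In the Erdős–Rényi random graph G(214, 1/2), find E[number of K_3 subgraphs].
E[# K_3] = C(214, 3) · (1/2)^C(3, 2) = 1610564 / 2^3 = 402641/2 = 201320.5

For each 3-subset S of vertices (there are C(214, 3) = 1610564 such S), let X_S = 1 if S induces a K_3 (all C(3, 2) = 3 edges present). Then P(X_S = 1) = (1/2)^3 = 1/8. By linearity of expectation, E[# K_3] = C(214, 3) · (1/2)^3 = 1610564 / 8 = 402641/2 = 201320.5.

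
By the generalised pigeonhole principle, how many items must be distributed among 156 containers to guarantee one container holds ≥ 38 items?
n = (38 − 1)·156 + 1 = 5773

By the generalised pigeonhole principle, to guarantee some box contains ≥ r objects we need more than (r − 1) · k objects total. Threshold: n = (r − 1) · k + 1. With r = 38 and k = 156: n = 37 · 156 + 1 = 5772 + 1 = 5773. For n = 5772 = 37 · 156, we can put exactly 37 objects in every box, avoiding 38 in any single one — so 5773 is tight.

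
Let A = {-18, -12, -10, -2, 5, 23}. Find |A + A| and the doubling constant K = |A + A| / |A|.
K = |A + A| / |A| = 20/6 = 10/3

Enumerate A + A = {a + b : a, b ∈ A}. With |A| = 6, there are |A|^2 = 36 ordered sum pairs; collecting distinct values, A + A = {-36, -30, -28, -24, -22, -20, -14, -13, -12, -7, -5, -4, 3, 5, 10, 11, 13, 21, 28, 46}, so |A + A| = 20. Thus K = 20/6 = 10/3. For comparison, the minimum possible |A + A| over all 6-element sets is 2·6 − 1 = 11 (so min K = 11/6), attained only by arithmetic progressions.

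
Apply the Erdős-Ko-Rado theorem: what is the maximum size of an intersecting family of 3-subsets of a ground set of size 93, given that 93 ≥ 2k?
max |F| = C(92, 2) = 4186

The Erdős-Ko-Rado theorem states: for n ≥ 2k, an intersecting family of k-subsets of an n-element set has size at most C(n − 1, k − 1), with equality for 'star' families {A ⊆ [n] : |A| = k, i ∈ A} (fix an element i). For n = 93, k = 3: C(92, 2) = 4186.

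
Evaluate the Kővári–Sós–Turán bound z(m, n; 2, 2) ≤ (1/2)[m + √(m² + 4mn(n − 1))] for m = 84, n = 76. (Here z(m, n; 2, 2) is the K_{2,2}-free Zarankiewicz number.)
z(84, 76; 2, 2) ≤ (1/2)[84 + √(84² + 4·84·76·75)] = (1/2)[84 + √1922256] = 735.2272

Kővári–Sós–Turán: let r_1, ..., r_84 be the row sums and z = Σ r_i the total number of 1s. Each pair of columns can share at most one row with both entries 1 (else a 2×2 all-ones block appears), so Σ_i C(r_i, 2) ≤ C(76, 2) = 2850. By convexity Σ_i C(r_i, 2) ≥ 84·C(z/84, 2) = z(z − 84)/(2·84), giving z² − 84z − 84·76·75 ≤ 0 and hence z ≤ (1/2)[84 + √(7056 + 4·478800)] = (1/2)[84 + √1922256] ≈ (1/2)(84 + 1386.4545) = 735.2272.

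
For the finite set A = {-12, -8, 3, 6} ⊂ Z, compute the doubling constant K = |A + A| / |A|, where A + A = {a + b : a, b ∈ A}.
K = |A + A| / |A| = 10/4 = 5/2

Enumerate A + A = {a + b : a, b ∈ A}. With |A| = 4, there are |A|^2 = 16 ordered sum pairs; collecting distinct values, A + A = {-24, -20, -16, -9, -6, -5, -2, 6, 9, 12}, so |A + A| = 10. Thus K = 10/4 = 5/2. For comparison, the minimum possible |A + A| over all 4-element sets is 2·4 − 1 = 7 (so min K = 7/4), attained only by arithmetic progressions.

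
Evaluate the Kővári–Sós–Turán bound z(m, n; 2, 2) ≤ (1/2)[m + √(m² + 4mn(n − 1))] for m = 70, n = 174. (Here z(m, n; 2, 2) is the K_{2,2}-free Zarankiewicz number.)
z(70, 174; 2, 2) ≤ (1/2)[70 + √(70² + 4·70·174·173)] = (1/2)[70 + √8433460] = 1487.021

Kővári–Sós–Turán: let r_1, ..., r_70 be the row sums and z = Σ r_i the total number of 1s. Each pair of columns can share at most one row with both entries 1 (else a 2×2 all-ones block appears), so Σ_i C(r_i, 2) ≤ C(174, 2) = 15051. By convexity Σ_i C(r_i, 2) ≥ 70·C(z/70, 2) = z(z − 70)/(2·70), giving z² − 70z − 70·174·173 ≤ 0 and hence z ≤ (1/2)[70 + √(4900 + 4·2107140)] = (1/2)[70 + √8433460] ≈ (1/2)(70 + 2904.042) = 1487.021.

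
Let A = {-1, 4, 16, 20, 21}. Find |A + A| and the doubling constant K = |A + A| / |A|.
K = |A + A| / |A| = 14/5

Enumerate A + A = {a + b : a, b ∈ A}. With |A| = 5, there are |A|^2 = 25 ordered sum pairs; collecting distinct values, A + A = {-2, 3, 8, 15, 19, 20, 24, 25, 32, 36, 37, 40, 41, 42}, so |A + A| = 14. Thus K = 14/5. For comparison, the minimum possible |A + A| over all 5-element sets is 2·5 − 1 = 9 (so min K = 9/5), attained only by arithmetic progressions.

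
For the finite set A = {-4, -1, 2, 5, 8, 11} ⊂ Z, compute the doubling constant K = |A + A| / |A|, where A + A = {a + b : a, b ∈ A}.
K = |A + A| / |A| = 11/6

Enumerate A + A = {a + b : a, b ∈ A}. With |A| = 6, there are |A|^2 = 36 ordered sum pairs; collecting distinct values, A + A = {-8, -5, -2, 1, 4, 7, 10, 13, 16, 19, 22}, so |A + A| = 11. Thus K = 11/6. Here |A + A| = 2|A| − 1 = 11, the minimum possible — so K = 11/6 is minimal, which holds iff A is an arithmetic progression.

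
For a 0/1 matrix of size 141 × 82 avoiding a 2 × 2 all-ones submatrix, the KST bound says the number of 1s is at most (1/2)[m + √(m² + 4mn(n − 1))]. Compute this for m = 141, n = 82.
z(141, 82; 2, 2) ≤ (1/2)[141 + √(141² + 4·141·82·81)] = (1/2)[141 + √3765969] = 1040.8052

Kővári–Sós–Turán: let r_1, ..., r_141 be the row sums and z = Σ r_i the total number of 1s. Each pair of columns can share at most one row with both entries 1 (else a 2×2 all-ones block appears), so Σ_i C(r_i, 2) ≤ C(82, 2) = 3321. By convexity Σ_i C(r_i, 2) ≥ 141·C(z/141, 2) = z(z − 141)/(2·141), giving z² − 141z − 141·82·81 ≤ 0 and hence z ≤ (1/2)[141 + √(19881 + 4·936522)] = (1/2)[141 + √3765969] ≈ (1/2)(141 + 1940.6105) = 1040.8052.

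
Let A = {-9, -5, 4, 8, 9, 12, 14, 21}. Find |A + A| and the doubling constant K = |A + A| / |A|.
K = |A + A| / |A| = 30/8 = 15/4

Enumerate A + A = {a + b : a, b ∈ A}. With |A| = 8, there are |A|^2 = 64 ordered sum pairs; collecting distinct values, A + A = {-18, -14, -10, -5, -1, 0, 3, 4, 5, 7, 8, 9, 12, 13, 16, 17, 18, 20, 21, 22, 23, 24, 25, 26, 28, 29, 30, 33, 35, 42}, so |A + A| = 30. Thus K = 30/8 = 15/4. For comparison, the minimum possible |A + A| over all 8-element sets is 2·8 − 1 = 15 (so min K = 15/8), attained only by arithmetic progressions.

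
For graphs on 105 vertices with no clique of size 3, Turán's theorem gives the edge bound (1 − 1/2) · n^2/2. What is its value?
Turán density bound = (1/2) · 105^2/2 = 11025/4 ≈ 2756.25

Turán's theorem: ex(n, K_{r+1}) is achieved by the complete r-partite Turán graph T(n, r) with parts as balanced as possible, and is at most (1 − 1/r) · n^2/2. For r = 2, n = 105: the density bound is (1/2) · 11025/2 = 11025/4 ≈ 2756.25. The integer-valued extremum is e(T(105, 2)) = 2756, which is strictly less than the density bound 11025/4 since 2 ∤ 105 (the parts of T(105, 2) cannot all be equal).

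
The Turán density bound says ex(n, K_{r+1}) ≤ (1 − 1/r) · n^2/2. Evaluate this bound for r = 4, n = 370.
Turán density bound = (3/4) · 370^2/2 = 102675/2 ≈ 51337.5

Turán's theorem: ex(n, K_{r+1}) is achieved by the complete r-partite Turán graph T(n, r) with parts as balanced as possible, and is at most (1 − 1/r) · n^2/2. For r = 4, n = 370: the density bound is (3/4) · 136900/2 = 102675/2 ≈ 51337.5. The integer-valued extremum is e(T(370, 4)) = 51337, which is strictly less than the density bound 102675/2 since 4 ∤ 370 (the parts of T(370, 4) cannot all be equal).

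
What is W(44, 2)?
W(44, 2) = 44 + 1 = 45

A 2-term AP is any pair of integers, so a monochromatic 2-AP exists iff some colour is used at least twice. With 44 colours, the colouring i ↦ i on {1, ..., 44} uses each colour once, avoiding any monochromatic pair, so W(44, 2) > 44. For {1, ..., 45}, pigeonhole forces two integers of the same colour, which form a monochromatic 2-AP. Hence W(44, 2) = 45.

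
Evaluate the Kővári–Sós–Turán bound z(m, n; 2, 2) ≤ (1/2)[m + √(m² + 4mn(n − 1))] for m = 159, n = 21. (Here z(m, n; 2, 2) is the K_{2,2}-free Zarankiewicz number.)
z(159, 21; 2, 2) ≤ (1/2)[159 + √(159² + 4·159·21·20)] = (1/2)[159 + √292401] = 349.8706

Kővári–Sós–Turán: let r_1, ..., r_159 be the row sums and z = Σ r_i the total number of 1s. Each pair of columns can share at most one row with both entries 1 (else a 2×2 all-ones block appears), so Σ_i C(r_i, 2) ≤ C(21, 2) = 210. By convexity Σ_i C(r_i, 2) ≥ 159·C(z/159, 2) = z(z − 159)/(2·159), giving z² − 159z − 159·21·20 ≤ 0 and hence z ≤ (1/2)[159 + √(25281 + 4·66780)] = (1/2)[159 + √292401] ≈ (1/2)(159 + 540.7412) = 349.8706.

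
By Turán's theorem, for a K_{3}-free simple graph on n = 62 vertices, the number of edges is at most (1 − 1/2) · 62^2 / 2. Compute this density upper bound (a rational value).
Turán density bound = (1/2) · 62^2/2 = 961

Turán's theorem: ex(n, K_{r+1}) is achieved by the complete r-partite Turán graph T(n, r) with parts as balanced as possible, and is at most (1 − 1/r) · n^2/2. For r = 2, n = 62: the density bound is (1/2) · 3844/2 = 961. Since 2 ∣ 62, the Turán graph T(62, 2) has parts of equal size 31, and its edge count e(T(62, 2)) = 961 attains the density bound exactly.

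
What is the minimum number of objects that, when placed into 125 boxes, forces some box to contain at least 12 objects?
n = (12 − 1)·125 + 1 = 1376

By the generalised pigeonhole principle, to guarantee some box contains ≥ r objects we need more than (r − 1) · k objects total. Threshold: n = (r − 1) · k + 1. With r = 12 and k = 125: n = 11 · 125 + 1 = 1375 + 1 = 1376. For n = 1375 = 11 · 125, we can put exactly 11 objects in every box, avoiding 12 in any single one — so 1376 is tight.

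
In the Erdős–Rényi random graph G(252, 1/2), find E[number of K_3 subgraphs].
E[# K_3] = C(252, 3) · (1/2)^C(3, 2) = 2635500 / 2^3 = 658875/2 = 329437.5

For each 3-subset S of vertices (there are C(252, 3) = 2635500 such S), let X_S = 1 if S induces a K_3 (all C(3, 2) = 3 edges present). Then P(X_S = 1) = (1/2)^3 = 1/8. By linearity of expectation, E[# K_3] = C(252, 3) · (1/2)^3 = 2635500 / 8 = 658875/2 = 329437.5.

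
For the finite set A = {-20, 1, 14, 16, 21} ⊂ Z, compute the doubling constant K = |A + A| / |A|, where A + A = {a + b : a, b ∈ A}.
K = |A + A| / |A| = 15/5 = 3

Enumerate A + A = {a + b : a, b ∈ A}. With |A| = 5, there are |A|^2 = 25 ordered sum pairs; collecting distinct values, A + A = {-40, -19, -6, -4, 1, 2, 15, 17, 22, 28, 30, 32, 35, 37, 42}, so |A + A| = 15. Thus K = 15/5 = 3. For comparison, the minimum possible |A + A| over all 5-element sets is 2·5 − 1 = 9 (so min K = 9/5), attained only by arithmetic progressions.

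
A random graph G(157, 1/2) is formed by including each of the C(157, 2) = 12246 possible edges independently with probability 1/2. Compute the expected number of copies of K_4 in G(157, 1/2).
E[# K_4] = C(157, 4) · (1/2)^C(4, 2) = 24359335 / 2^6 = 380614.609375

For each 4-subset S of vertices (there are C(157, 4) = 24359335 such S), let X_S = 1 if S induces a K_4 (all C(4, 2) = 6 edges present). Then P(X_S = 1) = (1/2)^6 = 1/64. By linearity of expectation, E[# K_4] = C(157, 4) · (1/2)^6 = 24359335 / 64 = 380614.609375.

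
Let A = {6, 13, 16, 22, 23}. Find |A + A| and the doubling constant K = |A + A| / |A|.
K = |A + A| / |A| = 14/5

Enumerate A + A = {a + b : a, b ∈ A}. With |A| = 5, there are |A|^2 = 25 ordered sum pairs; collecting distinct values, A + A = {12, 19, 22, 26, 28, 29, 32, 35, 36, 38, 39, 44, 45, 46}, so |A + A| = 14. Thus K = 14/5. For comparison, the minimum possible |A + A| over all 5-element sets is 2·5 − 1 = 9 (so min K = 9/5), attained only by arithmetic progressions.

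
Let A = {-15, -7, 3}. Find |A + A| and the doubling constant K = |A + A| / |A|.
K = |A + A| / |A| = 6/3 = 2

Enumerate A + A = {a + b : a, b ∈ A}. With |A| = 3, there are |A|^2 = 9 ordered sum pairs; collecting distinct values, A + A = {-30, -22, -14, -12, -4, 6}, so |A + A| = 6. Thus K = 6/3 = 2. For comparison, the minimum possible |A + A| over all 3-element sets is 2·3 − 1 = 5 (so min K = 5/3), attained only by arithmetic progressions.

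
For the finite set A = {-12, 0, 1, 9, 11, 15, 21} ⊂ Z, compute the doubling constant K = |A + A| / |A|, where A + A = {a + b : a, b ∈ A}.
K = |A + A| / |A| = 25/7

Enumerate A + A = {a + b : a, b ∈ A}. With |A| = 7, there are |A|^2 = 49 ordered sum pairs; collecting distinct values, A + A = {-24, -12, -11, -3, -1, 0, 1, 2, 3, 9, 10, 11, 12, 15, 16, 18, 20, 21, 22, 24, 26, 30, 32, 36, 42}, so |A + A| = 25. Thus K = 25/7. For comparison, the minimum possible |A + A| over all 7-element sets is 2·7 − 1 = 13 (so min K = 13/7), attained only by arithmetic progressions.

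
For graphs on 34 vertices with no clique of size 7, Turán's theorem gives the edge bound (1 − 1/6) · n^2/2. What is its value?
Turán density bound = (5/6) · 34^2/2 = 1445/3 ≈ 481.6667

Turán's theorem: ex(n, K_{r+1}) is achieved by the complete r-partite Turán graph T(n, r) with parts as balanced as possible, and is at most (1 − 1/r) · n^2/2. For r = 6, n = 34: the density bound is (5/6) · 1156/2 = 1445/3 ≈ 481.6667. The integer-valued extremum is e(T(34, 6)) = 481, which is strictly less than the density bound 1445/3 since 6 ∤ 34 (the parts of T(34, 6) cannot all be equal).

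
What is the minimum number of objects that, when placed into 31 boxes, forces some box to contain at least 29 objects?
n = (29 − 1)·31 + 1 = 869

By the generalised pigeonhole principle, to guarantee some box contains ≥ r objects we need more than (r − 1) · k objects total. Threshold: n = (r − 1) · k + 1. With r = 29 and k = 31: n = 28 · 31 + 1 = 868 + 1 = 869. For n = 868 = 28 · 31, we can put exactly 28 objects in every box, avoiding 29 in any single one — so 869 is tight.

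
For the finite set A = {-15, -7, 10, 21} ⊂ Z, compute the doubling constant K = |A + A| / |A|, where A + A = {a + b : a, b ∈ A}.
K = |A + A| / |A| = 10/4 = 5/2

Enumerate A + A = {a + b : a, b ∈ A}. With |A| = 4, there are |A|^2 = 16 ordered sum pairs; collecting distinct values, A + A = {-30, -22, -14, -5, 3, 6, 14, 20, 31, 42}, so |A + A| = 10. Thus K = 10/4 = 5/2. For comparison, the minimum possible |A + A| over all 4-element sets is 2·4 − 1 = 7 (so min K = 7/4), attained only by arithmetic progressions.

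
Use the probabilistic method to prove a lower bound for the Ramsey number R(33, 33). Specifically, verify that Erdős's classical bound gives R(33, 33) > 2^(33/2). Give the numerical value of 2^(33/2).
2^(33/2) = 92681.9; so R(33, 33) > 92681.9

Colour each edge of K_n uniformly at random with red/blue. The expected number of monochromatic K_33 is C(n, 33) · 2 · 2^(−C(33,2)). If C(n, 33) · 2^(1 − C(33,2)) < 1, then with positive probability no monochromatic K_33 exists, so R(33, 33) > n. The standard estimate C(n, 33) ≤ n^33/33! shows this inequality holds whenever n ≤ 2^(33/2) (since 33! · 2^(C(33,2) − 1) > 2^(33^2/2) ≥ n^33). Hence R(33, 33) > 2^(33/2) = 92681.9.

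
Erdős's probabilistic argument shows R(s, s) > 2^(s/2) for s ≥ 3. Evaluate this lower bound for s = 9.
2^(9/2) = 22.6274; so R(9, 9) > 22.6274

Colour each edge of K_n uniformly at random with red/blue. The expected number of monochromatic K_9 is C(n, 9) · 2 · 2^(−C(9,2)). If C(n, 9) · 2^(1 − C(9,2)) < 1, then with positive probability no monochromatic K_9 exists, so R(9, 9) > n. The standard estimate C(n, 9) ≤ n^9/9! shows this inequality holds whenever n ≤ 2^(9/2) (since 9! · 2^(C(9,2) − 1) > 2^(9^2/2) ≥ n^9). Hence R(9, 9) > 2^(9/2) = 22.6274.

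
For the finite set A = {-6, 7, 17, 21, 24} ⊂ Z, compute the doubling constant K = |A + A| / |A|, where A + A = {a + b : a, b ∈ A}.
K = |A + A| / |A| = 15/5 = 3

Enumerate A + A = {a + b : a, b ∈ A}. With |A| = 5, there are |A|^2 = 25 ordered sum pairs; collecting distinct values, A + A = {-12, 1, 11, 14, 15, 18, 24, 28, 31, 34, 38, 41, 42, 45, 48}, so |A + A| = 15. Thus K = 15/5 = 3. For comparison, the minimum possible |A + A| over all 5-element sets is 2·5 − 1 = 9 (so min K = 9/5), attained only by arithmetic progressions.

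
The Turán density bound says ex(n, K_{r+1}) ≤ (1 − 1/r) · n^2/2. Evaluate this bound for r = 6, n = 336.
Turán density bound = (5/6) · 336^2/2 = 47040

Turán's theorem: ex(n, K_{r+1}) is achieved by the complete r-partite Turán graph T(n, r) with parts as balanced as possible, and is at most (1 − 1/r) · n^2/2. For r = 6, n = 336: the density bound is (5/6) · 112896/2 = 47040. Since 6 ∣ 336, the Turán graph T(336, 6) has parts of equal size 56, and its edge count e(T(336, 6)) = 47040 attains the density bound exactly.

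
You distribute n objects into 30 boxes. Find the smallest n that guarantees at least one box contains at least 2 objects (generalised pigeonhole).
n = (2 − 1)·30 + 1 = 31

By the generalised pigeonhole principle, to guarantee some box contains ≥ r objects we need more than (r − 1) · k objects total. Threshold: n = (r − 1) · k + 1. With r = 2 and k = 30: n = 1 · 30 + 1 = 30 + 1 = 31. For n = 30 = 1 · 30, we can put exactly 1 objects in every box, avoiding 2 in any single one — so 31 is tight.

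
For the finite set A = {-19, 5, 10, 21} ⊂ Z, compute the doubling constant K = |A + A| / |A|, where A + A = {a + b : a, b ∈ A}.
K = |A + A| / |A| = 10/4 = 5/2

Enumerate A + A = {a + b : a, b ∈ A}. With |A| = 4, there are |A|^2 = 16 ordered sum pairs; collecting distinct values, A + A = {-38, -14, -9, 2, 10, 15, 20, 26, 31, 42}, so |A + A| = 10. Thus K = 10/4 = 5/2. For comparison, the minimum possible |A + A| over all 4-element sets is 2·4 − 1 = 7 (so min K = 7/4), attained only by arithmetic progressions.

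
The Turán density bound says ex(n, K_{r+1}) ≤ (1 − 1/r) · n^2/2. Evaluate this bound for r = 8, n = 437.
Turán density bound = (7/8) · 437^2/2 = 1336783/16 ≈ 83548.9375

Turán's theorem: ex(n, K_{r+1}) is achieved by the complete r-partite Turán graph T(n, r) with parts as balanced as possible, and is at most (1 − 1/r) · n^2/2. For r = 8, n = 437: the density bound is (7/8) · 190969/2 = 1336783/16 ≈ 83548.9375. The integer-valued extremum is e(T(437, 8)) = 83548, which is strictly less than the density bound 1336783/16 since 8 ∤ 437 (the parts of T(437, 8) cannot all be equal).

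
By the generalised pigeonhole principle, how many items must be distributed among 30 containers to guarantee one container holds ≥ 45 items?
n = (45 − 1)·30 + 1 = 1321

By the generalised pigeonhole principle, to guarantee some box contains ≥ r objects we need more than (r − 1) · k objects total. Threshold: n = (r − 1) · k + 1. With r = 45 and k = 30: n = 44 · 30 + 1 = 1320 + 1 = 1321. For n = 1320 = 44 · 30, we can put exactly 44 objects in every box, avoiding 45 in any single one — so 1321 is tight.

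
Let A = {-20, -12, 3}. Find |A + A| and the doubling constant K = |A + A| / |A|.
K = |A + A| / |A| = 6/3 = 2

Enumerate A + A = {a + b : a, b ∈ A}. With |A| = 3, there are |A|^2 = 9 ordered sum pairs; collecting distinct values, A + A = {-40, -32, -24, -17, -9, 6}, so |A + A| = 6. Thus K = 6/3 = 2. For comparison, the minimum possible |A + A| over all 3-element sets is 2·3 − 1 = 5 (so min K = 5/3), attained only by arithmetic progressions.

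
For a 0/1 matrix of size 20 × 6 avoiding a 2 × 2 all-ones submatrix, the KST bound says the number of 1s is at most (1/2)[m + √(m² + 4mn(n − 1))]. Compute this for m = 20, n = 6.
z(20, 6; 2, 2) ≤ (1/2)[20 + √(20² + 4·20·6·5)] = (1/2)[20 + √2800] = 36.4575

Kővári–Sós–Turán: let r_1, ..., r_20 be the row sums and z = Σ r_i the total number of 1s. Each pair of columns can share at most one row with both entries 1 (else a 2×2 all-ones block appears), so Σ_i C(r_i, 2) ≤ C(6, 2) = 15. By convexity Σ_i C(r_i, 2) ≥ 20·C(z/20, 2) = z(z − 20)/(2·20), giving z² − 20z − 20·6·5 ≤ 0 and hence z ≤ (1/2)[20 + √(400 + 4·600)] = (1/2)[20 + √2800] ≈ (1/2)(20 + 52.915) = 36.4575.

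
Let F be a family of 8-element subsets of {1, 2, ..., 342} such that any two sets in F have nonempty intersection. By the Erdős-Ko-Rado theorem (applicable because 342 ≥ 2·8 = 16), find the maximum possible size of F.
max |F| = C(341, 7) = 99984606876440

The Erdős-Ko-Rado theorem states: for n ≥ 2k, an intersecting family of k-subsets of an n-element set has size at most C(n − 1, k − 1), with equality for 'star' families {A ⊆ [n] : |A| = k, i ∈ A} (fix an element i). For n = 342, k = 8: C(341, 7) = 99984606876440.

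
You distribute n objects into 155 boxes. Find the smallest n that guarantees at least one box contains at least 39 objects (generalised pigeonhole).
n = (39 − 1)·155 + 1 = 5891

By the generalised pigeonhole principle, to guarantee some box contains ≥ r objects we need more than (r − 1) · k objects total. Threshold: n = (r − 1) · k + 1. With r = 39 and k = 155: n = 38 · 155 + 1 = 5890 + 1 = 5891. For n = 5890 = 38 · 155, we can put exactly 38 objects in every box, avoiding 39 in any single one — so 5891 is tight.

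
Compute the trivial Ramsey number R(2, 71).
R(2, 71) = 71

R(2, k) = k for all k ≥ 2: in a 2-colouring of K_k, either some edge is red (a red K_2) or all edges are blue (a blue K_k). And K_{70} coloured all-blue has no blue K_71, so R(2, 71) > 70. Hence R(2, 71) = 71.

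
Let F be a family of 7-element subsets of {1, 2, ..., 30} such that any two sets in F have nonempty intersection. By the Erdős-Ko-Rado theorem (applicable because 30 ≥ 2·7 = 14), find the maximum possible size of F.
max |F| = C(29, 6) = 475020

Erdős-Ko-Rado (1961): when n ≥ 2k, max |F| = C(n−1, k−1). The bound is attained by the star {A : i ∈ A} for any fixed i ∈ [n]. Here C(30−1, 7−1) = C(29, 6) = 475020.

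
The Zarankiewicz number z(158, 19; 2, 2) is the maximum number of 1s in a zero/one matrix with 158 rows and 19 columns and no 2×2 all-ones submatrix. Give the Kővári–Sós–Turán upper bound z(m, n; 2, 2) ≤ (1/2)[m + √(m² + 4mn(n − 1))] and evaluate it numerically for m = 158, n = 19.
z(158, 19; 2, 2) ≤ (1/2)[158 + √(158² + 4·158·19·18)] = (1/2)[158 + √241108] = 324.5137

Kővári–Sós–Turán: let r_1, ..., r_158 be the row sums and z = Σ r_i the total number of 1s. Each pair of columns can share at most one row with both entries 1 (else a 2×2 all-ones block appears), so Σ_i C(r_i, 2) ≤ C(19, 2) = 171. By convexity Σ_i C(r_i, 2) ≥ 158·C(z/158, 2) = z(z − 158)/(2·158), giving z² − 158z − 158·19·18 ≤ 0 and hence z ≤ (1/2)[158 + √(24964 + 4·54036)] = (1/2)[158 + √241108] ≈ (1/2)(158 + 491.0275) = 324.5137.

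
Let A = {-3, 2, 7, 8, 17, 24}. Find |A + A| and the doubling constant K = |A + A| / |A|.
K = |A + A| / |A| = 19/6

Enumerate A + A = {a + b : a, b ∈ A}. With |A| = 6, there are |A|^2 = 36 ordered sum pairs; collecting distinct values, A + A = {-6, -1, 4, 5, 9, 10, 14, 15, 16, 19, 21, 24, 25, 26, 31, 32, 34, 41, 48}, so |A + A| = 19. Thus K = 19/6. For comparison, the minimum possible |A + A| over all 6-element sets is 2·6 − 1 = 11 (so min K = 11/6), attained only by arithmetic progressions.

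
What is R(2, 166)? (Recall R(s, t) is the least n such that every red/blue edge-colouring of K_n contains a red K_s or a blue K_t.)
R(2, 166) = 166

R(2, k) = k for all k ≥ 2: in a 2-colouring of K_k, either some edge is red (a red K_2) or all edges are blue (a blue K_k). And K_{165} coloured all-blue has no blue K_166, so R(2, 166) > 165. Hence R(2, 166) = 166.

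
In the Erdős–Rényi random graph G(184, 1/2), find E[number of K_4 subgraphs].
E[# K_4] = C(184, 4) · (1/2)^C(4, 2) = 46217626 / 2^6 = 23108813/32 = 722150.40625

For each 4-subset S of vertices (there are C(184, 4) = 46217626 such S), let X_S = 1 if S induces a K_4 (all C(4, 2) = 6 edges present). Then P(X_S = 1) = (1/2)^6 = 1/64. By linearity of expectation, E[# K_4] = C(184, 4) · (1/2)^6 = 46217626 / 64 = 23108813/32 = 722150.40625.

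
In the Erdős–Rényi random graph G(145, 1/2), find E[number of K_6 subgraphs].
E[# K_6] = C(145, 6) · (1/2)^C(6, 2) = 11624372760 / 2^15 = 1453046595/4096 ≈ 354747.703857

For each 6-subset S of vertices (there are C(145, 6) = 11624372760 such S), let X_S = 1 if S induces a K_6 (all C(6, 2) = 15 edges present). Then P(X_S = 1) = (1/2)^15 = 1/32768. By linearity of expectation, E[# K_6] = C(145, 6) · (1/2)^15 = 11624372760 / 32768 = 1453046595/4096 ≈ 354747.703857.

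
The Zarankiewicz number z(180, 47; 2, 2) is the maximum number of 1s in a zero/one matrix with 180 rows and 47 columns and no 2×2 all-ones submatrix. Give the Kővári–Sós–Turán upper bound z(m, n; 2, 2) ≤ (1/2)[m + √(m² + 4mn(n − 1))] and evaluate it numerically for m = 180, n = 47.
z(180, 47; 2, 2) ≤ (1/2)[180 + √(180² + 4·180·47·46)] = (1/2)[180 + √1589040] = 720.2856

Kővári–Sós–Turán: let r_1, ..., r_180 be the row sums and z = Σ r_i the total number of 1s. Each pair of columns can share at most one row with both entries 1 (else a 2×2 all-ones block appears), so Σ_i C(r_i, 2) ≤ C(47, 2) = 1081. By convexity Σ_i C(r_i, 2) ≥ 180·C(z/180, 2) = z(z − 180)/(2·180), giving z² − 180z − 180·47·46 ≤ 0 and hence z ≤ (1/2)[180 + √(32400 + 4·389160)] = (1/2)[180 + √1589040] ≈ (1/2)(180 + 1260.5713) = 720.2856.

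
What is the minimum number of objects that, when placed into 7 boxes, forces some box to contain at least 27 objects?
n = (27 − 1)·7 + 1 = 183

By the generalised pigeonhole principle, to guarantee some box contains ≥ r objects we need more than (r − 1) · k objects total. Threshold: n = (r − 1) · k + 1. With r = 27 and k = 7: n = 26 · 7 + 1 = 182 + 1 = 183. For n = 182 = 26 · 7, we can put exactly 26 objects in every box, avoiding 27 in any single one — so 183 is tight.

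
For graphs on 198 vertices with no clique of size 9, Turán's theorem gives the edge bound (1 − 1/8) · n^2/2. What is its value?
Turán density bound = (7/8) · 198^2/2 = 68607/4 ≈ 17151.75

Turán's theorem: ex(n, K_{r+1}) is achieved by the complete r-partite Turán graph T(n, r) with parts as balanced as possible, and is at most (1 − 1/r) · n^2/2. For r = 8, n = 198: the density bound is (7/8) · 39204/2 = 68607/4 ≈ 17151.75. The integer-valued extremum is e(T(198, 8)) = 17151, which is strictly less than the density bound 68607/4 since 8 ∤ 198 (the parts of T(198, 8) cannot all be equal).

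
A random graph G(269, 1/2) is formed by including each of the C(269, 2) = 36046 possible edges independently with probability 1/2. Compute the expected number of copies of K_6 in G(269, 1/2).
E[# K_6] = C(269, 6) · (1/2)^C(6, 2) = 497504801332 / 2^15 = 124376200333/8192 ≈ 15182641.642212

For each 6-subset S of vertices (there are C(269, 6) = 497504801332 such S), let X_S = 1 if S induces a K_6 (all C(6, 2) = 15 edges present). Then P(X_S = 1) = (1/2)^15 = 1/32768. By linearity of expectation, E[# K_6] = C(269, 6) · (1/2)^15 = 497504801332 / 32768 = 124376200333/8192 ≈ 15182641.642212.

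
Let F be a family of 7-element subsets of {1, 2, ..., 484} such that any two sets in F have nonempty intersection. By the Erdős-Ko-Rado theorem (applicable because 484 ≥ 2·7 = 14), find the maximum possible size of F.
max |F| = C(483, 6) = 17092728577288

Erdős-Ko-Rado (1961): when n ≥ 2k, max |F| = C(n−1, k−1). The bound is attained by the star {A : i ∈ A} for any fixed i ∈ [n]. Here C(484−1, 7−1) = C(483, 6) = 17092728577288.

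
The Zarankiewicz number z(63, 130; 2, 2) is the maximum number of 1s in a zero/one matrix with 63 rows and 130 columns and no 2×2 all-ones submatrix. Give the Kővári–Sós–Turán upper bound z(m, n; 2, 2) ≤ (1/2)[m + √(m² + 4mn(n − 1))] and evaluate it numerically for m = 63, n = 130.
z(63, 130; 2, 2) ≤ (1/2)[63 + √(63² + 4·63·130·129)] = (1/2)[63 + √4230009] = 1059.8493

Kővári–Sós–Turán: let r_1, ..., r_63 be the row sums and z = Σ r_i the total number of 1s. Each pair of columns can share at most one row with both entries 1 (else a 2×2 all-ones block appears), so Σ_i C(r_i, 2) ≤ C(130, 2) = 8385. By convexity Σ_i C(r_i, 2) ≥ 63·C(z/63, 2) = z(z − 63)/(2·63), giving z² − 63z − 63·130·129 ≤ 0 and hence z ≤ (1/2)[63 + √(3969 + 4·1056510)] = (1/2)[63 + √4230009] ≈ (1/2)(63 + 2056.6986) = 1059.8493.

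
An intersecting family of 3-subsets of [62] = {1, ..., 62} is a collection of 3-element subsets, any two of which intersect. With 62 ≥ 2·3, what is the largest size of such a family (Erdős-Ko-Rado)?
max |F| = C(61, 2) = 1830

Erdős-Ko-Rado (1961): when n ≥ 2k, max |F| = C(n−1, k−1). The bound is attained by the star {A : i ∈ A} for any fixed i ∈ [n]. Here C(62−1, 3−1) = C(61, 2) = 1830.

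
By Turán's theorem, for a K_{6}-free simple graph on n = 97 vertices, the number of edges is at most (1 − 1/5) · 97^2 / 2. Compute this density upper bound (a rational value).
Turán density bound = (4/5) · 97^2/2 = 18818/5 ≈ 3763.6

Turán's theorem: ex(n, K_{r+1}) is achieved by the complete r-partite Turán graph T(n, r) with parts as balanced as possible, and is at most (1 − 1/r) · n^2/2. For r = 5, n = 97: the density bound is (4/5) · 9409/2 = 18818/5 ≈ 3763.6. The integer-valued extremum is e(T(97, 5)) = 3763, which is strictly less than the density bound 18818/5 since 5 ∤ 97 (the parts of T(97, 5) cannot all be equal).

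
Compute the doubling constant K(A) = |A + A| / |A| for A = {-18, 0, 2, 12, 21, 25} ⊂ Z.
K = |A + A| / |A| = 21/6 = 7/2

Enumerate A + A = {a + b : a, b ∈ A}. With |A| = 6, there are |A|^2 = 36 ordered sum pairs; collecting distinct values, A + A = {-36, -18, -16, -6, 0, 2, 3, 4, 7, 12, 14, 21, 23, 24, 25, 27, 33, 37, 42, 46, 50}, so |A + A| = 21. Thus K = 21/6 = 7/2. For comparison, the minimum possible |A + A| over all 6-element sets is 2·6 − 1 = 11 (so min K = 11/6), attained only by arithmetic progressions.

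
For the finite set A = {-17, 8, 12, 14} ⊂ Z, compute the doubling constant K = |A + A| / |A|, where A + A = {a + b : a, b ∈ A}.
K = |A + A| / |A| = 10/4 = 5/2

Enumerate A + A = {a + b : a, b ∈ A}. With |A| = 4, there are |A|^2 = 16 ordered sum pairs; collecting distinct values, A + A = {-34, -9, -5, -3, 16, 20, 22, 24, 26, 28}, so |A + A| = 10. Thus K = 10/4 = 5/2. For comparison, the minimum possible |A + A| over all 4-element sets is 2·4 − 1 = 7 (so min K = 7/4), attained only by arithmetic progressions.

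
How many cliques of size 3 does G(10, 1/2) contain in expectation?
E[# K_3] = C(10, 3) · (1/2)^C(3, 2) = 120 / 2^3 = 15

For each 3-subset S of vertices (there are C(10, 3) = 120 such S), let X_S = 1 if S induces a K_3 (all C(3, 2) = 3 edges present). Then P(X_S = 1) = (1/2)^3 = 1/8. By linearity of expectation, E[# K_3] = C(10, 3) · (1/2)^3 = 120 / 8 = 15.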